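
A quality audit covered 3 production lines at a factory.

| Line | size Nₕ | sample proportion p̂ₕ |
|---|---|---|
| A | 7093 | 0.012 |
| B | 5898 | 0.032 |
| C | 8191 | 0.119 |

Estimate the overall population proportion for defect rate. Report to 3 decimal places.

N = 7093 + 5898 + 8191 = 21182.
Overall proportion = Σ (Nₕ/N)·p̂ₕ.
Σ Nₕp̂ₕ = 85.116 + 188.736 + 974.729 = 1248.581.
1248.581 / 21182 = 0.05895... → 0.059.

0.059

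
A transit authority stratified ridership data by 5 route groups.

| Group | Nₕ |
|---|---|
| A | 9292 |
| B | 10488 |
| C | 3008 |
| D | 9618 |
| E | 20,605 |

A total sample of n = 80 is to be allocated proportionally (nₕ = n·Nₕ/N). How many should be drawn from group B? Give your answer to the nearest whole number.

N = 9292 + 10488 + 3008 + 9618 + 20605 = 53011.
n_B = 80·10488/53011 = 15.828... → 16.

16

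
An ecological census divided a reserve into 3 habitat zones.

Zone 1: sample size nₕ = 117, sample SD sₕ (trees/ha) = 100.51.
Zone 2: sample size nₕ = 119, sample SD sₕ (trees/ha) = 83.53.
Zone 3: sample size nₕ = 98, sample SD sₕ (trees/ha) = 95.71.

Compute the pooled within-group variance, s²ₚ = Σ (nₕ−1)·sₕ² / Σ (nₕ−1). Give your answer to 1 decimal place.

8712.2

1: (117−1)·100.51² = 116·10102.2601 = 1171862.1716
2: (119−1)·83.53² = 118·6977.2609 = 823316.7862
3: (98−1)·95.71² = 97·9160.4041 = 888559.1977
Numerator = 2883738.1555; denominator = Σ(nₕ−1) = 331.
s²ₚ = 2883738.1555/331 = 8712.200... → 8712.2.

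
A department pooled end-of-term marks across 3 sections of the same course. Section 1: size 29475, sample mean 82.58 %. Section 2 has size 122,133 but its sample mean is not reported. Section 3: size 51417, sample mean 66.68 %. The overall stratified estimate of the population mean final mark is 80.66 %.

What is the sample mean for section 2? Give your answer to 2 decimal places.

Σ Nₕx̄ₕ = N·μ, so 122133·x̄_2 = 203025·80.66 − (29475·82.58 + 51417·66.68).
= 16375996.5 − 5862531.06 = 10513465.44.
x̄_2 = 10513465.44 / 122133 = 86.0821... → 86.08.

86.08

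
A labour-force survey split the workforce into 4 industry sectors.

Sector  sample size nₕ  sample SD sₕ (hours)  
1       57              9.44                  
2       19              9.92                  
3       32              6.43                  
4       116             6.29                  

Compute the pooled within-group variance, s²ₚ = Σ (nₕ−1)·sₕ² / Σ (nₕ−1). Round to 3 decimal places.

57.242

1: (57−1)·9.44² = 56·89.1136 = 4990.3616
2: (19−1)·9.92² = 18·98.4064 = 1771.3152
3: (32−1)·6.43² = 31·41.3449 = 1281.6919
4: (116−1)·6.29² = 115·39.5641 = 4549.8715
Numerator = 12593.2402; denominator = Σ(nₕ−1) = 220.
s²ₚ = 12593.2402/220 = 57.24200... → 57.242.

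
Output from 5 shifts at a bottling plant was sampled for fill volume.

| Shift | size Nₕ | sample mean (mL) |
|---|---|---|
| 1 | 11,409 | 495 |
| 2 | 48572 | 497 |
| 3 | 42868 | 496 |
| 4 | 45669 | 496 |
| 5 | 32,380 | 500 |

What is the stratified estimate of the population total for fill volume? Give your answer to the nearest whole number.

89892091

Estimate total by summing Nₕ·x̄ₕ over strata.
11409·495 + 48572·497 + 42868·496 + 45669·496 + 32380·500 = 5647455 + 24140284 + 21262528 + 22651824 + 16190000 = 89892091.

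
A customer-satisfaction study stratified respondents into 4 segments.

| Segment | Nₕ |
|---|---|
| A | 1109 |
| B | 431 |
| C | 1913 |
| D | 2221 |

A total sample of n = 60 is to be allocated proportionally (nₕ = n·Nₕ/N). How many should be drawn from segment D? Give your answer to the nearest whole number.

23

Share of segment D = 2221/5674 = 0.39143.
Allocate 60 × 0.39143 = 23.486... → 23.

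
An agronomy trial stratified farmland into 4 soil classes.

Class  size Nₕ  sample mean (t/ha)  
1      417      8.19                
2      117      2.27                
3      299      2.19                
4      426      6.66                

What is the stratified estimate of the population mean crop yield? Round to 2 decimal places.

5.70

N = 1259; weights Wₕ = Nₕ/N = (0.3312, 0.0929, 0.2375, 0.3384).
x̄_st = Σ Wₕ·x̄ₕ = 0.3312·8.19 + 0.0929·2.27 + 0.2375·2.19 + 0.3384·6.66 ≈ 5.6972...
→ 5.70.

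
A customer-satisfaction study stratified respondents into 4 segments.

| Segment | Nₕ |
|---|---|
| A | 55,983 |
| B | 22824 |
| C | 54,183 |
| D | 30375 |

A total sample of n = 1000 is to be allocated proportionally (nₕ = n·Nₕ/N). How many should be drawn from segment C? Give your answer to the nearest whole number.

332

Share of segment C = 54183/163365 = 0.33167.
Allocate 1000 × 0.33167 = 331.668... → 332.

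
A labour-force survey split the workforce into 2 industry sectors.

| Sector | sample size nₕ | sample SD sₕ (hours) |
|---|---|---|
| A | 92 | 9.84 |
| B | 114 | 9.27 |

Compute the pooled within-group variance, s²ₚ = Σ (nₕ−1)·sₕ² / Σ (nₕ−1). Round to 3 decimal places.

90.792

Degrees of freedom: 91 + 113 = 204.
Σ(nₕ−1)sₕ² = 91·96.8256 + 113·85.9329 = 18521.5473.
s²ₚ = 18521.5473 / 204 = 90.79190... → 90.792.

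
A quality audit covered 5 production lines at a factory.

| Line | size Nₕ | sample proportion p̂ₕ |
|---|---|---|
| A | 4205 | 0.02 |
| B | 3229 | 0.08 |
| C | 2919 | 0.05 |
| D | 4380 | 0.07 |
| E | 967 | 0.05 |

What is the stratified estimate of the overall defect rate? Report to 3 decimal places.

0.054

N = 4205 + 3229 + 2919 + 4380 + 967 = 15700.
Overall proportion = Σ (Nₕ/N)·p̂ₕ.
Σ Nₕp̂ₕ = 84.1 + 258.32 + 145.95 + 306.6 + 48.35 = 843.32.
843.32 / 15700 = 0.05371... → 0.054.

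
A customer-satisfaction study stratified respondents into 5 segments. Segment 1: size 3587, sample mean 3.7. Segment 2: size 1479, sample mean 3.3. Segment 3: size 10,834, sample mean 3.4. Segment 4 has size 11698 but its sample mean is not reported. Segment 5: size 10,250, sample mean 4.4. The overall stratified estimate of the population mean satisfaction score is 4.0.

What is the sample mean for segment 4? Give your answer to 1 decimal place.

4.4

N = 3587 + 1479 + 10834 + 11698 + 10250 = 37848.
Overall total = μ·N = 4.0·37848 = 151392.
Subtract the known strata: 3587·3.7 + 1479·3.3 + 10834·3.4 + 10250·4.4 = 100088.2.
Remaining total for segment 4: 151392 − 100088.2 = 51303.8.
Divide by its size: 51303.8 / 11698 = 4.386... → 4.4.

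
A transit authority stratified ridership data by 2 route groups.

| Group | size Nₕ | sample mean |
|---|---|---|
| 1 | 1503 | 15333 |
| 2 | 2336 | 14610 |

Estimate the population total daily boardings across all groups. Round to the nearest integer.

57174459

Estimate total by summing Nₕ·x̄ₕ over strata.
1503·15333 + 2336·14610 = 23045499 + 34128960 = 57174459.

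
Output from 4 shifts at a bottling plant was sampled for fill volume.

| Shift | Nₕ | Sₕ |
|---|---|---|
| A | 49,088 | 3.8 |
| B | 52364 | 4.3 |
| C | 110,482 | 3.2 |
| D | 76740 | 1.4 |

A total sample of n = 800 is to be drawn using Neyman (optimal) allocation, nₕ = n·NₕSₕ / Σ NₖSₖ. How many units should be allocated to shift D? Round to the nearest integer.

98

A: NₕSₕ = 49088·3.8 = 186534.4
B: NₕSₕ = 52364·4.3 = 225165.2
C: NₕSₕ = 110482·3.2 = 353542.4
D: NₕSₕ = 76740·1.4 = 107436
Σ NₕSₕ = 872678.
n_D = 800·107436/872678 = 98.489... → 98.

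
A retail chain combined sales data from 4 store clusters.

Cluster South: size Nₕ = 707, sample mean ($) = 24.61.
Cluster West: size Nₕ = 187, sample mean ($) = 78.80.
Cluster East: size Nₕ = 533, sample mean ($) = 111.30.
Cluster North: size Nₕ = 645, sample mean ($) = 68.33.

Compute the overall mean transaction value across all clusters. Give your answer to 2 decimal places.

65.41

N = 2072; weights Wₕ = Nₕ/N = (0.3412, 0.0903, 0.2572, 0.3113).
x̄_st = Σ Wₕ·x̄ₕ = 0.3412·24.61 + 0.0903·78.80 + 0.2572·111.30 + 0.3113·68.33 ≈ 65.4105...
→ 65.41.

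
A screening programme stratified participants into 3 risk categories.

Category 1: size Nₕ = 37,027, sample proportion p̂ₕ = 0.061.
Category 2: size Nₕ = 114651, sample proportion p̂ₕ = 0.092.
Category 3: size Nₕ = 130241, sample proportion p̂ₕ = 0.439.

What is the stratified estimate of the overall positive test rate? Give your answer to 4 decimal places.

0.2482

N = 37027 + 114651 + 130241 = 281919.
Overall proportion = Σ (Nₕ/N)·p̂ₕ.
Σ Nₕp̂ₕ = 2258.647 + 10547.892 + 57175.799 = 69982.338.
69982.338 / 281919 = 0.248236... → 0.2482.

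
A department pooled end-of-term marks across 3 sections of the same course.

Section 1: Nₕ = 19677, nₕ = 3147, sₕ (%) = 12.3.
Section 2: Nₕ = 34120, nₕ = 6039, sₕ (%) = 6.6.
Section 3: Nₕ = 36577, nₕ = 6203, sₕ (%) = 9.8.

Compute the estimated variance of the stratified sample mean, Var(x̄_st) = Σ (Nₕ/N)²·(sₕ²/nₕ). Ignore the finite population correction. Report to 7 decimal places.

N = 90374. Term for each stratum: Wₕ²sₕ²/nₕ.
Var(x̄_st) = 0.0022789996 + 0.0010281438 + 0.0025361768 = 0.0058433202 → 0.0058433.

0.0058433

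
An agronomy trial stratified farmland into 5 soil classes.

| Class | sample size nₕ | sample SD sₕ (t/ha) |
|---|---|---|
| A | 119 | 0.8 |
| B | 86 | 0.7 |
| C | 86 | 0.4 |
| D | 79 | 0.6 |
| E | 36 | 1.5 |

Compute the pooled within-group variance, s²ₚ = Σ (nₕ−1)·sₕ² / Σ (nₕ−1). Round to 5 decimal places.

A: (119−1)·0.8² = 118·0.64 = 75.52
B: (86−1)·0.7² = 85·0.49 = 41.65
C: (86−1)·0.4² = 85·0.16 = 13.6
D: (79−1)·0.6² = 78·0.36 = 28.08
E: (36−1)·1.5² = 35·2.25 = 78.75
Numerator = 237.6; denominator = Σ(nₕ−1) = 401.
s²ₚ = 237.6/401 = 0.5925187... → 0.59252.

0.59252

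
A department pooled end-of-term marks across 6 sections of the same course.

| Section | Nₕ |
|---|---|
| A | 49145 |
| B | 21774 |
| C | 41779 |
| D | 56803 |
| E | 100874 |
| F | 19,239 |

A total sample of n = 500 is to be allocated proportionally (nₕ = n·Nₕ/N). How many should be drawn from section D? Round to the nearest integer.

98

Share of section D = 56803/289614 = 0.19613.
Allocate 500 × 0.19613 = 98.067... → 98.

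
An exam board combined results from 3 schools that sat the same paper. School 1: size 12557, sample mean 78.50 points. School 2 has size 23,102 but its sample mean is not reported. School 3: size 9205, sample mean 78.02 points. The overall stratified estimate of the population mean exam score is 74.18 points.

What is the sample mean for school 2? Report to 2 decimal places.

Σ Nₕx̄ₕ = N·μ, so 23102·x̄_2 = 44864·74.18 − (12557·78.50 + 9205·78.02).
= 3328011.52 − 1703898.6 = 1624112.92.
x̄_2 = 1624112.92 / 23102 = 70.3018... → 70.30.

70.30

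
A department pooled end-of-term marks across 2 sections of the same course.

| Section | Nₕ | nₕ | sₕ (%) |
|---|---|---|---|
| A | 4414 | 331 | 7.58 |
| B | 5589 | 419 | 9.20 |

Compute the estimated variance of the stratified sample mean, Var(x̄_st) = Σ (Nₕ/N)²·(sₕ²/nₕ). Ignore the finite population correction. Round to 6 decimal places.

0.096862

N = 10003; Wₕ = Nₕ/N.
section A: (4414/10003)²·7.58²/331 = 0.033799832
section B: (5589/10003)²·9.20²/419 = 0.063062228
Sum = 0.096862060 → 0.096862.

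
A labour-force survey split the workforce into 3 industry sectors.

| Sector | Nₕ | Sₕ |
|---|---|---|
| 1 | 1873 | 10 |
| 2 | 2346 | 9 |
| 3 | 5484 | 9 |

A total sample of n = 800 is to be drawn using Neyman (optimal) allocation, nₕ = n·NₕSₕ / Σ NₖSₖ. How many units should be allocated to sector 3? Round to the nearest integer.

Σ NₕSₕ = 1873·10 + 2346·9 + 5484·9 = 89200.
Share for 3: 49356/89200 = 0.55332.
n_3 = 800 × 0.55332 = 442.655... → 443.

443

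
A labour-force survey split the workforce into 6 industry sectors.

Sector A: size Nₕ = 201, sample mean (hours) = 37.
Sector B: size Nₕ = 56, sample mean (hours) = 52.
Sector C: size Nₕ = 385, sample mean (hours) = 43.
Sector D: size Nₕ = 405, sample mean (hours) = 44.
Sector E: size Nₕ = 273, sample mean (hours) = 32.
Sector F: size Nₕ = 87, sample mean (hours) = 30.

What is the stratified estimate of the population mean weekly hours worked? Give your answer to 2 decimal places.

N = 201 + 56 + 385 + 405 + 273 + 87 = 1407.
Overall mean = Σ (Nₕ/N)·x̄ₕ — weight by population share, not a simple average.
Σ Nₕx̄ₕ = 201·37 + 56·52 + 385·43 + 405·44 + 273·32 + 87·30 = 7437 + 2912 + 16555 + 17820 + 8736 + 2610 = 56070.
Divide by N: 56070 / 1407 = 39.8507... → 39.85.

39.85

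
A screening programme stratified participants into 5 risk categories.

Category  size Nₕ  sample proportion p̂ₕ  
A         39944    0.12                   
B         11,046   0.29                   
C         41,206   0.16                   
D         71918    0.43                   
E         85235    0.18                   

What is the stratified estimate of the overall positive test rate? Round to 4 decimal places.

0.2441

Wₕ = Nₕ/N with N = 249349: 0.1602, 0.0443, 0.1653, 0.2884, 0.3418.
p̂_st = 0.1602·0.12 + 0.0443·0.29 + 0.1653·0.16 + 0.2884·0.43 + 0.3418·0.18 ≈ 0.244062... → 0.2441.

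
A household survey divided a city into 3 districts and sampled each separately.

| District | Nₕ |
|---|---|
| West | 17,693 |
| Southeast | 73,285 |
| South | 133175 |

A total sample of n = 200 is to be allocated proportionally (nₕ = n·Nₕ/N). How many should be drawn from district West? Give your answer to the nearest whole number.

16

Share of district West = 17693/224153 = 0.07893.
Allocate 200 × 0.07893 = 15.787... → 16.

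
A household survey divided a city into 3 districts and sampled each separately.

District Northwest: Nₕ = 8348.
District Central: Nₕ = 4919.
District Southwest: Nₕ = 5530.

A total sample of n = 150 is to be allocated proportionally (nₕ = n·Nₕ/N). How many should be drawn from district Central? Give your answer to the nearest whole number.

39

N = 8348 + 4919 + 5530 = 18797.
n_Central = 150·4919/18797 = 39.254... → 39.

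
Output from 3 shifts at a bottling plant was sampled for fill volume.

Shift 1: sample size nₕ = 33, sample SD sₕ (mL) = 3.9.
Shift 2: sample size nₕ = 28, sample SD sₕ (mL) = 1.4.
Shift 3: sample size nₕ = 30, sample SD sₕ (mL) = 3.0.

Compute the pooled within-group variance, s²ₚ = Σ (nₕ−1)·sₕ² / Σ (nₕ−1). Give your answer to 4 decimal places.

Degrees of freedom: 32 + 27 + 29 = 88.
Σ(nₕ−1)sₕ² = 32·15.21 + 27·1.96 + 29·9 = 800.64.
s²ₚ = 800.64 / 88 = 9.098182... → 9.0982.

9.0982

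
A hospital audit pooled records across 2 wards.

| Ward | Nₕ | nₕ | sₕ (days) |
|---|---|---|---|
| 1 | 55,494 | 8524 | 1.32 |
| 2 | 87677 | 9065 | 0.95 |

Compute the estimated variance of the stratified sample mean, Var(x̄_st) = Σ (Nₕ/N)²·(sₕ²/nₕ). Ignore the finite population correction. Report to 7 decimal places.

N = 143171; Wₕ = Nₕ/N.
ward 1: (55494/143171)²·1.32²/8524 = 0.0000307105
ward 2: (87677/143171)²·0.95²/9065 = 0.0000373371
Sum = 0.0000680476 → 0.0000680.

0.0000680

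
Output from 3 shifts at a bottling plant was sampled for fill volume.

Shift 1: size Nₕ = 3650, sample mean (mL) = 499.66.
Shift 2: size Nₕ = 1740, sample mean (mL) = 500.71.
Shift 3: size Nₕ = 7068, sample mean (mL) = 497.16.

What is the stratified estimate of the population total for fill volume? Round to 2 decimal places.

Estimate total by summing Nₕ·x̄ₕ over strata.
3650·499.66 + 1740·500.71 + 7068·497.16 = 1823759 + 871235.4 + 3513926.88 = 6208921.28.

6208921.28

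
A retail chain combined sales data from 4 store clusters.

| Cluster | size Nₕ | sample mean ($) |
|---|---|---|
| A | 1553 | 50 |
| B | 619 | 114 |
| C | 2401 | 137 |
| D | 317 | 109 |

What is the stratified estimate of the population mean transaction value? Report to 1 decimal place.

N = 1553 + 619 + 2401 + 317 = 4890.
Weight each subgroup mean by Nₕ/N and sum.
Σ Nₕx̄ₕ = 1553·50 + 619·114 + 2401·137 + 317·109 = 77650 + 70566 + 328937 + 34553 = 511706.
Divide by N: 511706 / 4890 = 104.643... → 104.6.

104.6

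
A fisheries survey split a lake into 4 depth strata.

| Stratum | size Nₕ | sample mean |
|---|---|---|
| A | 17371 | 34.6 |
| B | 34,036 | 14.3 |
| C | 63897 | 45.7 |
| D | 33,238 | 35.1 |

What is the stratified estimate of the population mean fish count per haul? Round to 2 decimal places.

N = 148542; weights Wₕ = Nₕ/N = (0.1169, 0.2291, 0.4302, 0.2238).
x̄_st = Σ Wₕ·x̄ₕ = 0.1169·34.6 + 0.2291·14.3 + 0.4302·45.7 + 0.2238·35.1 ≈ 34.8353...
→ 34.84.

34.84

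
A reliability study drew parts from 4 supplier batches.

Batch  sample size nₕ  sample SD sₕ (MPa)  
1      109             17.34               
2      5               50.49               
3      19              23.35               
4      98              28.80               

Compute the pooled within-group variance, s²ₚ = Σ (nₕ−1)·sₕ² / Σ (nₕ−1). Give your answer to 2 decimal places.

585.64

Degrees of freedom: 108 + 4 + 18 + 97 = 227.
Σ(nₕ−1)sₕ² = 108·300.6756 + 4·2549.2401 + 18·545.2225 + 97·829.44 = 132939.6102.
s²ₚ = 132939.6102 / 227 = 585.6370... → 585.64.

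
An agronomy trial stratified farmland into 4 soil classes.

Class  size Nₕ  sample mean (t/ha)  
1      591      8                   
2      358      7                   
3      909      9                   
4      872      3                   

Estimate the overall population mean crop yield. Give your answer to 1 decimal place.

x̄_st = (Σ Nₕx̄ₕ) / (Σ Nₕ) = (591·8 + 358·7 + 909·9 + 872·3) / 2730
= 18031 / 2730 = 6.605... → 6.6.

6.6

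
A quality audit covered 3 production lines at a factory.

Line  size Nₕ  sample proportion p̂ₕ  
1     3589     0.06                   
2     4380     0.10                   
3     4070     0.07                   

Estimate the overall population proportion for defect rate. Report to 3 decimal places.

N = 3589 + 4380 + 4070 = 12039.
Overall proportion = Σ (Nₕ/N)·p̂ₕ.
Σ Nₕp̂ₕ = 215.34 + 438 + 284.9 = 938.24.
938.24 / 12039 = 0.07793... → 0.078.

0.078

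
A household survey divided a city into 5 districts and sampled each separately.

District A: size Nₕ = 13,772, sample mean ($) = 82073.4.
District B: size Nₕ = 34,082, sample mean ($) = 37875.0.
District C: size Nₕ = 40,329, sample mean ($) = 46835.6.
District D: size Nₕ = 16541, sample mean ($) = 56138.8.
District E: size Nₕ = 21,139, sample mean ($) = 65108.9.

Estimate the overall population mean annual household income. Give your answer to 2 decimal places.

x̄_st = (Σ Nₕx̄ₕ) / (Σ Nₕ) = (13772·82073.4 + 34082·37875.0 + 40329·46835.6 + 16541·56138.8 + 21139·65108.9) / 125863
= 6614932455.1 / 125863 = 52556.6088... → 52556.61.

52556.61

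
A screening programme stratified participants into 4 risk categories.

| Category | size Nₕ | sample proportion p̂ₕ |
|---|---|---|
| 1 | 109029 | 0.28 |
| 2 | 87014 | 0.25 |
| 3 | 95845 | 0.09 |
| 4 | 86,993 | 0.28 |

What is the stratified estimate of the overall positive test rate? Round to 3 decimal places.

N = 109029 + 87014 + 95845 + 86993 = 378881.
Overall proportion = Σ (Nₕ/N)·p̂ₕ.
Σ Nₕp̂ₕ = 30528.12 + 21753.5 + 8626.05 + 24358.04 = 85265.71.
85265.71 / 378881 = 0.22505... → 0.225.

0.225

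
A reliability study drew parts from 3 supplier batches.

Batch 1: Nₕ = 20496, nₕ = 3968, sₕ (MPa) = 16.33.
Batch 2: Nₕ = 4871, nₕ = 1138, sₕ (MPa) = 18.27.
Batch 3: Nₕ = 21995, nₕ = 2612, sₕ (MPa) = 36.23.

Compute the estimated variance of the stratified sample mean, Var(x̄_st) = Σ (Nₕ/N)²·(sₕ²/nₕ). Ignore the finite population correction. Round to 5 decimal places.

N = 47362. Term for each stratum: Wₕ²sₕ²/nₕ.
Var(x̄_st) = 0.01258574 + 0.00310249 + 0.10838055 = 0.12406879 → 0.12407.

0.12407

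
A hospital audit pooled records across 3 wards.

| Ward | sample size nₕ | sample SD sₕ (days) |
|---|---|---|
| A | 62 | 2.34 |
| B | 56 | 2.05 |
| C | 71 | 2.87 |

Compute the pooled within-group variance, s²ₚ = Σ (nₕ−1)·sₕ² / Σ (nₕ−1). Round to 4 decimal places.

6.1383

A: (62−1)·2.34² = 61·5.4756 = 334.0116
B: (56−1)·2.05² = 55·4.2025 = 231.1375
C: (71−1)·2.87² = 70·8.2369 = 576.583
Numerator = 1141.7321; denominator = Σ(nₕ−1) = 186.
s²ₚ = 1141.7321/186 = 6.138345... → 6.1383.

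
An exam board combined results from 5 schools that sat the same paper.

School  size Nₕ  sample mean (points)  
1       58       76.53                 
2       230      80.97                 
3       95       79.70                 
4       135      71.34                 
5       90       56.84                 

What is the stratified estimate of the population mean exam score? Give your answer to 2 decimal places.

N = 608; weights Wₕ = Nₕ/N = (0.0954, 0.3783, 0.1563, 0.2220, 0.1480).
x̄_st = Σ Wₕ·x̄ₕ = 0.0954·76.53 + 0.3783·80.97 + 0.1563·79.70 + 0.2220·71.34 + 0.1480·56.84 ≈ 74.6379...
→ 74.64.

74.64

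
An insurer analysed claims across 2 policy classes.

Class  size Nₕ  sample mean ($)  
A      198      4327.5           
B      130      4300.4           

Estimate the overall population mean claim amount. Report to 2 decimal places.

N = 328; weights Wₕ = Nₕ/N = (0.6037, 0.3963).
x̄_st = Σ Wₕ·x̄ₕ = 0.6037·4327.5 + 0.3963·4300.4 ≈ 4316.7591...
→ 4316.76.

4316.76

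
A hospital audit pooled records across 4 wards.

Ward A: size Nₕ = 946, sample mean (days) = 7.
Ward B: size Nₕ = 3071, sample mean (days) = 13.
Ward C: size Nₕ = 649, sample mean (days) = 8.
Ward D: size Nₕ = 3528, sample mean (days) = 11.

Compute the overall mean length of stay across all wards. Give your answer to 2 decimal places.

11.05

N = 946 + 3071 + 649 + 3528 = 8194.
Overall mean = Σ (Nₕ/N)·x̄ₕ — weight by population share, not a simple average.
Σ Nₕx̄ₕ = 946·7 + 3071·13 + 649·8 + 3528·11 = 6622 + 39923 + 5192 + 38808 = 90545.
Divide by N: 90545 / 8194 = 11.0502... → 11.05.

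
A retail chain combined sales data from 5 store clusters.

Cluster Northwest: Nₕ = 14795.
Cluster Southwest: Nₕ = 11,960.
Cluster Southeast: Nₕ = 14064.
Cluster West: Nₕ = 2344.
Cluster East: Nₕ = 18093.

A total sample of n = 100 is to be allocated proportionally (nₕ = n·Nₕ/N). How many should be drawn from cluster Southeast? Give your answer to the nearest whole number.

23

Share of cluster Southeast = 14064/61256 = 0.22959.
Allocate 100 × 0.22959 = 22.959... → 23.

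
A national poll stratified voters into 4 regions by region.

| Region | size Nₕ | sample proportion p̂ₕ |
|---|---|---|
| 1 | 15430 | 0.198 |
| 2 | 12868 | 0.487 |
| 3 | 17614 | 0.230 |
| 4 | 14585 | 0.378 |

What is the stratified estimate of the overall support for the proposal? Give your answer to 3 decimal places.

0.312

Wₕ = Nₕ/N with N = 60497: 0.2551, 0.2127, 0.2912, 0.2411.
p̂_st = 0.2551·0.198 + 0.2127·0.487 + 0.2912·0.230 + 0.2411·0.378 ≈ 0.31218... → 0.312.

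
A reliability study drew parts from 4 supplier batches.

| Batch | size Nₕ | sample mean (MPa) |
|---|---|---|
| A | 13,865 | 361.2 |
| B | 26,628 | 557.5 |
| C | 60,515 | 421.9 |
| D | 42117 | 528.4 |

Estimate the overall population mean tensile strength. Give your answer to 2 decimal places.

472.59

N = 143125; weights Wₕ = Nₕ/N = (0.0969, 0.1860, 0.4228, 0.2943).
x̄_st = Σ Wₕ·x̄ₕ = 0.0969·361.2 + 0.1860·557.5 + 0.4228·421.9 + 0.2943·528.4 ≈ 472.5872...
→ 472.59.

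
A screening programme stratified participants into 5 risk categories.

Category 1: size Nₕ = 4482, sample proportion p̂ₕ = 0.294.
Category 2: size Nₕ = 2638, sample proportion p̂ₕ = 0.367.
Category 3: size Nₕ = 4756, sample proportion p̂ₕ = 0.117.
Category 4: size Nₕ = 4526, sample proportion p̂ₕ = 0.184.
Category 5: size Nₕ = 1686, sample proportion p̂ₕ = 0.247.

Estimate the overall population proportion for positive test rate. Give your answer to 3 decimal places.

Wₕ = Nₕ/N with N = 18088: 0.2478, 0.1458, 0.2629, 0.2502, 0.0932.
p̂_st = 0.2478·0.294 + 0.1458·0.367 + 0.2629·0.117 + 0.2502·0.184 + 0.0932·0.247 ≈ 0.22620... → 0.226.

0.226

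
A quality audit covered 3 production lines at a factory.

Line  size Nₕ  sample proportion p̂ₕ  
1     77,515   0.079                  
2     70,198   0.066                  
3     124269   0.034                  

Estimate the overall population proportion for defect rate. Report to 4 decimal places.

Wₕ = Nₕ/N with N = 271982: 0.2850, 0.2581, 0.4569.
p̂_st = 0.2850·0.079 + 0.2581·0.066 + 0.4569·0.034 ≈ 0.055084... → 0.0551.

0.0551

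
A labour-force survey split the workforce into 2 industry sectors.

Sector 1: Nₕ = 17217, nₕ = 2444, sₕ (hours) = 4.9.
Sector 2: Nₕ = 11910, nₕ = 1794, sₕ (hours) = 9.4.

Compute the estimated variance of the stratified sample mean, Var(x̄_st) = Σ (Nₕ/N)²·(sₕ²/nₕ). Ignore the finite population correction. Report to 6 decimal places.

0.011668

N = 29127; Wₕ = Nₕ/N.
sector 1: (17217/29127)²·4.9²/2444 = 0.003432531
sector 2: (11910/29127)²·9.4²/1794 = 0.008235032
Sum = 0.011667562 → 0.011668.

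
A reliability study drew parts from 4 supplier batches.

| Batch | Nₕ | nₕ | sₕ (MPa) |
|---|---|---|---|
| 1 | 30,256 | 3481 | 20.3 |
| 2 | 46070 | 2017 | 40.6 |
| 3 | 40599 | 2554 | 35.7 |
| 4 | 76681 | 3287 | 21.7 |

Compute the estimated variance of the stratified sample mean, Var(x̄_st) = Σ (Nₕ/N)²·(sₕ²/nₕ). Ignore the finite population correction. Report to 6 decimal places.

N = 193606. Term for each stratum: Wₕ²sₕ²/nₕ.
Var(x̄_st) = 0.002891169 + 0.046274845 + 0.021943636 + 0.022472825 = 0.093582475 → 0.093582.

0.093582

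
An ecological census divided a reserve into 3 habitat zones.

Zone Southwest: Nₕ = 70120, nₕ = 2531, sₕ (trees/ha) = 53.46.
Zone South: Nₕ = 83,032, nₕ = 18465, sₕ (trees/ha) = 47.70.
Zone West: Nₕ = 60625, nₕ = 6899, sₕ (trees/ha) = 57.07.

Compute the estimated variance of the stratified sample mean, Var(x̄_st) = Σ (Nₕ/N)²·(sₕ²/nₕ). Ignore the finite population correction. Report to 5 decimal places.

N = 213777; Wₕ = Nₕ/N.
zone Southwest: (70120/213777)²·53.46²/2531 = 0.12148639
zone South: (83032/213777)²·47.70²/18465 = 0.01858902
zone West: (60625/213777)²·57.07²/6899 = 0.03796743
Sum = 0.17804283 → 0.17804.

0.17804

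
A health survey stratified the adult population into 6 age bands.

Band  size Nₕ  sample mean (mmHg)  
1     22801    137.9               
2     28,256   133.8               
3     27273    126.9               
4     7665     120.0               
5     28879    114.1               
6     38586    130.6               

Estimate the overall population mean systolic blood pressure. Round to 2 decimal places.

127.98

N = 153460; weights Wₕ = Nₕ/N = (0.1486, 0.1841, 0.1777, 0.0499, 0.1882, 0.2514).
x̄_st = Σ Wₕ·x̄ₕ = 0.1486·137.9 + 0.1841·133.8 + 0.1777·126.9 + 0.0499·120.0 + 0.1882·114.1 + 0.2514·130.6 ≈ 127.9818...
→ 127.98.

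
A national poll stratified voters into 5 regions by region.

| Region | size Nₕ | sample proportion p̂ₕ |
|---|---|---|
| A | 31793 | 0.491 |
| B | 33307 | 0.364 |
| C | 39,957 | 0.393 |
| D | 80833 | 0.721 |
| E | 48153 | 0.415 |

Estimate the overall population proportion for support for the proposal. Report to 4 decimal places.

0.5200

Wₕ = Nₕ/N with N = 234043: 0.1358, 0.1423, 0.1707, 0.3454, 0.2057.
p̂_st = 0.1358·0.491 + 0.1423·0.364 + 0.1707·0.393 + 0.3454·0.721 + 0.2057·0.415 ≈ 0.519995... → 0.5200.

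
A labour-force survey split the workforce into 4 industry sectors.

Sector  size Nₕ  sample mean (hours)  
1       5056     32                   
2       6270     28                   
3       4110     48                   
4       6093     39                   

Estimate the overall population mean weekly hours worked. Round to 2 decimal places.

N = 5056 + 6270 + 4110 + 6093 = 21529.
Weight each subgroup mean by Nₕ/N and sum.
Σ Nₕx̄ₕ = 5056·32 + 6270·28 + 4110·48 + 6093·39 = 161792 + 175560 + 197280 + 237627 = 772259.
Divide by N: 772259 / 21529 = 35.8706... → 35.87.

35.87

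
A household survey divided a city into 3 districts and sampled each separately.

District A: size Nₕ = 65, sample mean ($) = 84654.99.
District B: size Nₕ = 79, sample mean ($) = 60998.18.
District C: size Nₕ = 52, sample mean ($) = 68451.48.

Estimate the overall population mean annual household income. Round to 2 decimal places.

N = 65 + 79 + 52 = 196.
Overall mean = Σ (Nₕ/N)·x̄ₕ — weight by population share, not a simple average.
Σ Nₕx̄ₕ = 65·84654.99 + 79·60998.18 + 52·68451.48 = 5502574.35 + 4818856.22 + 3559476.96 = 13880907.53.
Divide by N: 13880907.53 / 196 = 70820.9568... → 70820.96.

70820.96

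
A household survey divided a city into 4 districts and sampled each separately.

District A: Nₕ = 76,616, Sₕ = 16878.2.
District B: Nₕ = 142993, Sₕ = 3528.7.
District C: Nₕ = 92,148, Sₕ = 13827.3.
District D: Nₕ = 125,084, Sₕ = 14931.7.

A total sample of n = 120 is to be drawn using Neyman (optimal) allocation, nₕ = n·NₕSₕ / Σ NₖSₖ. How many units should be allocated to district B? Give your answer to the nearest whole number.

12

Σ NₕSₕ = 76616·16878.2 + 142993·3528.7 + 92148·13827.3 + 125084·14931.7 = 4939594373.5.
Share for B: 504579399.1/4939594373.5 = 0.10215.
n_B = 120 × 0.10215 = 12.258... → 12.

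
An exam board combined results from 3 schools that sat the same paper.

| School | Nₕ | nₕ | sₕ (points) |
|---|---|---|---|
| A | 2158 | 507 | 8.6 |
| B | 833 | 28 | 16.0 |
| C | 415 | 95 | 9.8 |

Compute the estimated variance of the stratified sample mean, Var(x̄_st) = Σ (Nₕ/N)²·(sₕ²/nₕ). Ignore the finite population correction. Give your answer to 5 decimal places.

N = 3406; Wₕ = Nₕ/N.
school A: (2158/3406)²·8.6²/507 = 0.05856020
school B: (833/3406)²·16.0²/28 = 0.54686817
school C: (415/3406)²·9.8²/95 = 0.01500844
Sum = 0.62043681 → 0.62044.

0.62044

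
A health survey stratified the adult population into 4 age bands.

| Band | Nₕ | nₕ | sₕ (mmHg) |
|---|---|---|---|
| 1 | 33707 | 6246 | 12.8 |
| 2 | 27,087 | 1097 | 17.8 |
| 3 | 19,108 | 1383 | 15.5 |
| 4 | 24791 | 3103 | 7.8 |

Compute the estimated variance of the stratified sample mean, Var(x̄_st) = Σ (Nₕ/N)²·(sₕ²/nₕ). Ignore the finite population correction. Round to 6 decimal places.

0.028939

N = 104693; Wₕ = Nₕ/N.
band 1: (33707/104693)²·12.8²/6246 = 0.002719086
band 2: (27087/104693)²·17.8²/1097 = 0.019333919
band 3: (19108/104693)²·15.5²/1383 = 0.005786772
band 4: (24791/104693)²·7.8²/3103 = 0.001099411
Sum = 0.028939189 → 0.028939.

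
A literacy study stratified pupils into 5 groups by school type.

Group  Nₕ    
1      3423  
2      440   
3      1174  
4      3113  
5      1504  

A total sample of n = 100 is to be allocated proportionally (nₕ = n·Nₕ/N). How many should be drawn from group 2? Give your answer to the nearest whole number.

5

Share of group 2 = 440/9654 = 0.04558.
Allocate 100 × 0.04558 = 4.558... → 5.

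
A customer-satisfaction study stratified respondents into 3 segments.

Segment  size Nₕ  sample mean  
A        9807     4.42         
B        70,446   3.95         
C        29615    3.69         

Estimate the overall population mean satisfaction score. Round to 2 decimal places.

3.92

N = 109868; weights Wₕ = Nₕ/N = (0.0893, 0.6412, 0.2696).
x̄_st = Σ Wₕ·x̄ₕ = 0.0893·4.42 + 0.6412·3.95 + 0.2696·3.69 ≈ 3.9219...
→ 3.92.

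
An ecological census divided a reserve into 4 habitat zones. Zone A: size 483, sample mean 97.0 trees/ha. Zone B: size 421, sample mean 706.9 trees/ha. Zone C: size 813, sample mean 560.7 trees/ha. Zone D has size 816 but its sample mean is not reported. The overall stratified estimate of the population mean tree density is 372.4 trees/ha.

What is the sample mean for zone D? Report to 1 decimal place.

175.2

N = 483 + 421 + 813 + 816 = 2533.
Overall total = μ·N = 372.4·2533 = 943289.2.
Subtract the known strata: 483·97.0 + 421·706.9 + 813·560.7 = 800305.
Remaining total for zone D: 943289.2 − 800305 = 142984.2.
Divide by its size: 142984.2 / 816 = 175.226... → 175.2.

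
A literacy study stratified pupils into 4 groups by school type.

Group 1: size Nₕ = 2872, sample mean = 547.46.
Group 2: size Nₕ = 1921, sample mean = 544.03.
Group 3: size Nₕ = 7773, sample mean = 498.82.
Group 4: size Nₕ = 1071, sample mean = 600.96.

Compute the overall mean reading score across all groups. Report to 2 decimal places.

N = 2872 + 1921 + 7773 + 1071 = 13637.
Weight each subgroup mean by Nₕ/N and sum.
Σ Nₕx̄ₕ = 2872·547.46 + 1921·544.03 + 7773·498.82 + 1071·600.96 = 1572305.12 + 1045081.63 + 3877327.86 + 643628.16 = 7138342.77.
Divide by N: 7138342.77 / 13637 = 523.4540... → 523.45.

523.45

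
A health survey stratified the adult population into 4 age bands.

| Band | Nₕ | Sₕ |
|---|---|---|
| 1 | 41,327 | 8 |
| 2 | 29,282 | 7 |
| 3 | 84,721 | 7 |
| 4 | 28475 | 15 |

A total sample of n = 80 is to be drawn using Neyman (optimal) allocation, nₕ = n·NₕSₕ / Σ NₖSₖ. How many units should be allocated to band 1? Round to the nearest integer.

1: NₕSₕ = 41327·8 = 330616
2: NₕSₕ = 29282·7 = 204974
3: NₕSₕ = 84721·7 = 593047
4: NₕSₕ = 28475·15 = 427125
Σ NₕSₕ = 1555762.
n_1 = 80·330616/1555762 = 17.001... → 17.

17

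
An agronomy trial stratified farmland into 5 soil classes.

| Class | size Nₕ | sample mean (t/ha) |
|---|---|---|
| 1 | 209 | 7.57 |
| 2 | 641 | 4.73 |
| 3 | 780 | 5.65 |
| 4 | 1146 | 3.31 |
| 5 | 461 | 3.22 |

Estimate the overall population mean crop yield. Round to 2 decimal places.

N = 209 + 641 + 780 + 1146 + 461 = 3237.
Overall mean = Σ (Nₕ/N)·x̄ₕ — weight by population share, not a simple average.
Σ Nₕx̄ₕ = 209·7.57 + 641·4.73 + 780·5.65 + 1146·3.31 + 461·3.22 = 1582.13 + 3031.93 + 4407 + 3793.26 + 1484.42 = 14298.74.
Divide by N: 14298.74 / 3237 = 4.4173... → 4.42.

4.42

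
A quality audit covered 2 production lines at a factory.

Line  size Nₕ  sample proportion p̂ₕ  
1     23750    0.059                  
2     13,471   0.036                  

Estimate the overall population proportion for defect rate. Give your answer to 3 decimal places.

N = 23750 + 13471 = 37221.
Overall proportion = Σ (Nₕ/N)·p̂ₕ.
Σ Nₕp̂ₕ = 1401.25 + 484.956 = 1886.206.
1886.206 / 37221 = 0.05068... → 0.051.

0.051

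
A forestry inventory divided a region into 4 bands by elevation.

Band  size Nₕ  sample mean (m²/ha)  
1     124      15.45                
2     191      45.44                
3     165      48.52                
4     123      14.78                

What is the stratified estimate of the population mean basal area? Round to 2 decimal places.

N = 124 + 191 + 165 + 123 = 603.
Weight each subgroup mean by Nₕ/N and sum.
Σ Nₕx̄ₕ = 124·15.45 + 191·45.44 + 165·48.52 + 123·14.78 = 1915.8 + 8679.04 + 8005.8 + 1817.94 = 20418.58.
Divide by N: 20418.58 / 603 = 33.8617... → 33.86.

33.86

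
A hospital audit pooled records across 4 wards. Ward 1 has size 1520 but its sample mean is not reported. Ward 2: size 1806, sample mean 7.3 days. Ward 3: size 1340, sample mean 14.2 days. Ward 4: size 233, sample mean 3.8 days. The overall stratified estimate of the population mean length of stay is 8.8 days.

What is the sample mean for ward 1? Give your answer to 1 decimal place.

N = 1520 + 1806 + 1340 + 233 = 4899.
Overall total = μ·N = 8.8·4899 = 43111.2.
Subtract the known strata: 1806·7.3 + 1340·14.2 + 233·3.8 = 33097.2.
Remaining total for ward 1: 43111.2 − 33097.2 = 10014.
Divide by its size: 10014 / 1520 = 6.588... → 6.6.

6.6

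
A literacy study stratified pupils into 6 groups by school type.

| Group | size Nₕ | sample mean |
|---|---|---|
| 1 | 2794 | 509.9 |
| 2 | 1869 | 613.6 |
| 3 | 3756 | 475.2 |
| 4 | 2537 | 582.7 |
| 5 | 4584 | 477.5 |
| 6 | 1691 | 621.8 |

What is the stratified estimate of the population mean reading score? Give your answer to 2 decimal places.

526.66

N = 17231; weights Wₕ = Nₕ/N = (0.1621, 0.1085, 0.2180, 0.1472, 0.2660, 0.0981).
x̄_st = Σ Wₕ·x̄ₕ = 0.1621·509.9 + 0.1085·613.6 + 0.2180·475.2 + 0.1472·582.7 + 0.2660·477.5 + 0.0981·621.8 ≈ 526.6650...
→ 526.66.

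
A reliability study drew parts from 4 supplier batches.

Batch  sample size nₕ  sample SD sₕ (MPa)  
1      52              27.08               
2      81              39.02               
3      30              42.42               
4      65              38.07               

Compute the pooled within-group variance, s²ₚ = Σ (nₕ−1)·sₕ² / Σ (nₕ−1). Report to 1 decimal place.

1: (52−1)·27.08² = 51·733.3264 = 37399.6464
2: (81−1)·39.02² = 80·1522.5604 = 121804.832
3: (30−1)·42.42² = 29·1799.4564 = 52184.2356
4: (65−1)·38.07² = 64·1449.3249 = 92756.7936
Numerator = 304145.5076; denominator = Σ(nₕ−1) = 224.
s²ₚ = 304145.5076/224 = 1357.792... → 1357.8.

1357.8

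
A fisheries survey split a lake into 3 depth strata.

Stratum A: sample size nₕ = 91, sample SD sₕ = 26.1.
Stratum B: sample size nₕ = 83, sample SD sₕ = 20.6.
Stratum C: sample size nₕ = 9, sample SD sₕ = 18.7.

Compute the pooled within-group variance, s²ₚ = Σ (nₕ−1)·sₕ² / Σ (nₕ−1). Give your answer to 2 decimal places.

549.47

A: (91−1)·26.1² = 90·681.21 = 61308.9
B: (83−1)·20.6² = 82·424.36 = 34797.52
C: (9−1)·18.7² = 8·349.69 = 2797.52
Numerator = 98903.94; denominator = Σ(nₕ−1) = 180.
s²ₚ = 98903.94/180 = 549.4663... → 549.47.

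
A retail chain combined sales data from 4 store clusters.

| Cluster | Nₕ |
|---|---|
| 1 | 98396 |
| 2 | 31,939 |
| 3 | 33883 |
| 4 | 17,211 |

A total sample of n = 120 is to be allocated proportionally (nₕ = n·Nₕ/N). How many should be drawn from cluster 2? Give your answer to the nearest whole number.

21

N = 98396 + 31939 + 33883 + 17211 = 181429.
n_2 = 120·31939/181429 = 21.125... → 21.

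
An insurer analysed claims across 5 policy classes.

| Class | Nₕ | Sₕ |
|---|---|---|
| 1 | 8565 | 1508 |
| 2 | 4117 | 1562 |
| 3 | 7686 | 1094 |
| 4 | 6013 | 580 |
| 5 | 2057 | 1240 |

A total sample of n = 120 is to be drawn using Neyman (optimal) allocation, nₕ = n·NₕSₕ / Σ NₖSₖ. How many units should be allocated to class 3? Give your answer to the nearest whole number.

30

Σ NₕSₕ = 8565·1508 + 4117·1562 + 7686·1094 + 6013·580 + 2057·1240 = 33793478.
Share for 3: 8408484/33793478 = 0.24882.
n_3 = 120 × 0.24882 = 29.858... → 30.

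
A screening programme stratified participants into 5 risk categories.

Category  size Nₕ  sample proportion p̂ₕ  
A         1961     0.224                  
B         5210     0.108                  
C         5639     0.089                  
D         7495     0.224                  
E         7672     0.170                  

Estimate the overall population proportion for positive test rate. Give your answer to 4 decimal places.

0.1604

N = 1961 + 5210 + 5639 + 7495 + 7672 = 27977.
Overall proportion = Σ (Nₕ/N)·p̂ₕ.
Σ Nₕp̂ₕ = 439.264 + 562.68 + 501.871 + 1678.88 + 1304.24 = 4486.935.
4486.935 / 27977 = 0.160379... → 0.1604.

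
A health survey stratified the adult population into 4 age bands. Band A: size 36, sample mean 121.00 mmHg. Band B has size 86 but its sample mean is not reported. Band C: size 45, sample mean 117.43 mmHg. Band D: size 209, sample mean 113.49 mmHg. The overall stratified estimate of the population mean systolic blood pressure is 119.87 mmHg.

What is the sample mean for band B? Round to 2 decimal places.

136.18

Σ Nₕx̄ₕ = N·μ, so 86·x̄_B = 376·119.87 − (36·121.00 + 45·117.43 + 209·113.49).
= 45071.12 − 33359.76 = 11711.36.
x̄_B = 11711.36 / 86 = 136.1786... → 136.18.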